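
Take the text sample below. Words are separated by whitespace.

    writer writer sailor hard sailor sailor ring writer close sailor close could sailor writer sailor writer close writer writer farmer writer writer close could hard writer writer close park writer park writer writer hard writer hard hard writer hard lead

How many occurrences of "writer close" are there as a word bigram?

Scanning the 39 overlapping bigram windows for "writer close":
  position 8–9: writer close
  position 16–17: writer close
  position 22–23: writer close
  position 27–28: writer close

4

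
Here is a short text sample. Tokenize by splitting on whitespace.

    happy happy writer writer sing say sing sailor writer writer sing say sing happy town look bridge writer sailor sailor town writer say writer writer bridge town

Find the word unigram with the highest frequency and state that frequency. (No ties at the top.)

Unigram frequencies (highest first):
  writer: 8
  sing: 4
  happy: 3
  say: 3
  sailor: 3
  town: 3
  … (2 more, each ≤ 2)

"writer", 8 times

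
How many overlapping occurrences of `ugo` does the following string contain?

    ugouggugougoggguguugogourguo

4

Sliding a length-3 window over the 28 characters (26 positions):
  position 1–3: ugo
  position 7–9: ugo
  position 10–12: ugo
  position 19–21: ugo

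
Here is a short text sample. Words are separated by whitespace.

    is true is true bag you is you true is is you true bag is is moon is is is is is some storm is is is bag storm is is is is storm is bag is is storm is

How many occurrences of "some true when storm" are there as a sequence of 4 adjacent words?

Scanning the 37 overlapping 4-gram windows for "some true when storm":
  (none found)

0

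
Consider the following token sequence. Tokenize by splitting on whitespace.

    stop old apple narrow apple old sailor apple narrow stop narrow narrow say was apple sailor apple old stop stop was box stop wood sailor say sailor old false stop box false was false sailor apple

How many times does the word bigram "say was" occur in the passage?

Scanning the 35 overlapping bigram windows for "say was":
  position 13–14: say was

1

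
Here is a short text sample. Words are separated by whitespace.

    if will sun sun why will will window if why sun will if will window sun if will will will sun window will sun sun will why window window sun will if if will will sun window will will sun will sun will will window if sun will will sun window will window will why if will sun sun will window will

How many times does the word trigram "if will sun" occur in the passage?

2

Scanning the 60 overlapping trigram windows for "if will sun":
  position 1–3: if will sun
  position 56–58: if will sun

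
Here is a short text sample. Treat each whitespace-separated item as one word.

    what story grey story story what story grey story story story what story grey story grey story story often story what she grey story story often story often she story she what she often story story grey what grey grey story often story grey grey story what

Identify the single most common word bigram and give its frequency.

Bigram frequencies (highest first):
  grey story: 7
  story grey: 6
  story story: 6
  story what: 4
  story often: 4
  often story: 4
  … (11 more, each ≤ 3)

"grey story", 7 times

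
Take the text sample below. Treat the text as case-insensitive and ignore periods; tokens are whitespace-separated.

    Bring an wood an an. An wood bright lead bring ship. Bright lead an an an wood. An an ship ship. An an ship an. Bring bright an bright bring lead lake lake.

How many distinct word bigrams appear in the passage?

33 tokens → 32 bigram windows in total.
Repeated bigrams (each contributes count−1 duplicates):
  an an: 6
  an wood: 3
  an ship: 2
  bright lead: 2
  ship an: 2
  wood an: 2
11 duplicate windows → 32 − 11 = 21 distinct.

21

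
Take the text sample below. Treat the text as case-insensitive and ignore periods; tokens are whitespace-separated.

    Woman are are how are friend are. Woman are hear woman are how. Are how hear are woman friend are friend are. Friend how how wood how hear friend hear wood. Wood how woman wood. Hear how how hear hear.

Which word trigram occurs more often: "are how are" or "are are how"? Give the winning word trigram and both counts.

"are how are" (2 vs 1)

"are how are": 2 occurrences
"are are how": 1 occurrence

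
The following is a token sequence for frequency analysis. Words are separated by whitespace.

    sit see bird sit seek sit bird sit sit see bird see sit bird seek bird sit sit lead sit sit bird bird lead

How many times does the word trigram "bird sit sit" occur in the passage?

2

Scanning the 22 overlapping trigram windows for "bird sit sit":
  position 7–9: bird sit sit
  position 16–18: bird sit sit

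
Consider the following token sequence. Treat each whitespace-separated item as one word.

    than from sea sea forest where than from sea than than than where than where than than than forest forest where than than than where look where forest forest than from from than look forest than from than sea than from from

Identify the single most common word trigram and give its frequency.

"than than than", 3 times

Trigram frequencies (highest first):
  than than than: 3
  than from sea: 2
  forest where than: 2
  than than where: 2
  than where than: 2
  where than than: 2
  … (25 more, each ≤ 2)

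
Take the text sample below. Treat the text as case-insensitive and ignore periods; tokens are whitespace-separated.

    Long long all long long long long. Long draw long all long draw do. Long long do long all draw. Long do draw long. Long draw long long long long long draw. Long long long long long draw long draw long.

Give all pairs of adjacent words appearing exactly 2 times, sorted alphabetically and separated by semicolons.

Bigram counts meeting the condition (exactly 2 times):
  all long: 2
  do long: 2
  long do: 2

all long; do long; long do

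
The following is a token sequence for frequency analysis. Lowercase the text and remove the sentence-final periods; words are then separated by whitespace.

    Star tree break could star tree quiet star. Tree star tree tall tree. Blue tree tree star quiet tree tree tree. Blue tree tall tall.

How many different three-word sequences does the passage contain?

22

25 tokens → 23 trigram windows in total.
Repeated trigrams (each contributes count−1 duplicates):
  tree blue tree: 2
1 duplicate windows → 23 − 1 = 22 distinct.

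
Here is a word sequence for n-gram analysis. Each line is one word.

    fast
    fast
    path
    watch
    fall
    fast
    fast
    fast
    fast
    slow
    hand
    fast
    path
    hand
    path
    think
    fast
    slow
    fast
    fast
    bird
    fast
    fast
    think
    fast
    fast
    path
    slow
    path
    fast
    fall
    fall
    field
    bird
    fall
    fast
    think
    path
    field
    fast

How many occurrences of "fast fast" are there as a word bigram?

Scanning the 39 overlapping bigram windows for "fast fast":
  position 1–2: fast fast
  position 6–7: fast fast
  position 7–8: fast fast
  position 8–9: fast fast
  position 19–20: fast fast
  position 22–23: fast fast
  position 25–26: fast fast

7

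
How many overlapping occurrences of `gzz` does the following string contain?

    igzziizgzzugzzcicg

Sliding a length-3 window over the 18 characters (16 positions):
  position 2–4: gzz
  position 8–10: gzz
  position 12–14: gzz

3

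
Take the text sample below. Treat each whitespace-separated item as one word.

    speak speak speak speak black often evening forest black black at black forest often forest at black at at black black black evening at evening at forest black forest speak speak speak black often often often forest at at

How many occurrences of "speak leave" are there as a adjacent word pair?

0

Scanning the 38 overlapping bigram windows for "speak leave":
  (none found)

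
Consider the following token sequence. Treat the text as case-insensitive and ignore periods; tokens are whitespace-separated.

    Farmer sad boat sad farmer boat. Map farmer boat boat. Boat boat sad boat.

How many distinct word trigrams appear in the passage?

11

14 tokens → 12 trigram windows in total.
Repeated trigrams (each contributes count−1 duplicates):
  boat boat boat: 2
1 duplicate windows → 12 − 1 = 11 distinct.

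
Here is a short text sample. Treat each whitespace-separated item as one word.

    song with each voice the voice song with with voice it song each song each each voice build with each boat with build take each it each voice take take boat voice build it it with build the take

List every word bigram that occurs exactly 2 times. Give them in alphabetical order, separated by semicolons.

song each; song with; voice build; with build; with each

Bigram counts meeting the condition (exactly 2 times):
  song each: 2
  song with: 2
  voice build: 2
  with build: 2
  with each: 2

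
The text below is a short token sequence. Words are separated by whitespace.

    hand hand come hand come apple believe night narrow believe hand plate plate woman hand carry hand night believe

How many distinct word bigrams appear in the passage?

19 tokens → 18 bigram windows in total.
Repeated bigrams (each contributes count−1 duplicates):
  hand come: 2
1 duplicate windows → 18 − 1 = 17 distinct.

17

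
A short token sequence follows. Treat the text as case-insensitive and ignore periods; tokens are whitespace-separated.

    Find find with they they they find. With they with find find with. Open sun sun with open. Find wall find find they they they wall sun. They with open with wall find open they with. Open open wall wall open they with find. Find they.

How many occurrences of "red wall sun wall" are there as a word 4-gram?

0

Scanning the 43 overlapping 4-gram windows for "red wall sun wall":
  (none found)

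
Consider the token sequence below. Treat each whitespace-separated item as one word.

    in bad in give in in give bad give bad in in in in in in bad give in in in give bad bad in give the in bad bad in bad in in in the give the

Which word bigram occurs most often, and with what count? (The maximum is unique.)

"in in", 10 times

Bigram frequencies (highest first):
  in in: 10
  bad in: 5
  in bad: 4
  in give: 4
  give bad: 3
  give in: 2
  … (6 more, each ≤ 2)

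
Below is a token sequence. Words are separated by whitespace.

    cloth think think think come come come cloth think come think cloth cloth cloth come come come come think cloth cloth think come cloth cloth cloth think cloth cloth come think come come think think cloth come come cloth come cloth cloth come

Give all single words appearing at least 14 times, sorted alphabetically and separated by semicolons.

cloth; come

Unigram counts meeting the condition (at least 14 times):
  cloth: 16
  come: 16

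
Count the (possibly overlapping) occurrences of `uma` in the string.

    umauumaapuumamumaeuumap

5

Sliding a length-3 window over the 23 characters (21 positions):
  position 1–3: uma
  position 5–7: uma
  position 11–13: uma
  position 15–17: uma
  position 20–22: uma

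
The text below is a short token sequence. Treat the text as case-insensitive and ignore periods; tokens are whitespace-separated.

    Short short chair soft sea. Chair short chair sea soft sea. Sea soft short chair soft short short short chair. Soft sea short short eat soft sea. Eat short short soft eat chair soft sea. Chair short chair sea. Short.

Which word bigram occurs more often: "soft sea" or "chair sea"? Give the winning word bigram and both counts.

"soft sea": 5 occurrences
"chair sea": 2 occurrences

"soft sea" (5 vs 2)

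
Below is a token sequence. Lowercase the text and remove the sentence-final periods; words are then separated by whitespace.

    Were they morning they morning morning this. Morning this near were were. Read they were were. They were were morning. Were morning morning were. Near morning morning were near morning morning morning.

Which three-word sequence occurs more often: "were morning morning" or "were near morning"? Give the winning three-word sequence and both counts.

"were near morning" (2 vs 1)

"were morning morning": 1 occurrence
"were near morning": 2 occurrences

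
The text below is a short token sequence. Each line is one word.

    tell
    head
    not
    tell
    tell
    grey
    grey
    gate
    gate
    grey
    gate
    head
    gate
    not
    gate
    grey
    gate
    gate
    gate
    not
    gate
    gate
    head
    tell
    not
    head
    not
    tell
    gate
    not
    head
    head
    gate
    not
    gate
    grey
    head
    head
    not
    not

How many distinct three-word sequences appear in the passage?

40 tokens → 38 trigram windows in total.
Repeated trigrams (each contributes count−1 duplicates):
  gate not gate: 3
  gate grey gate: 2
  grey gate gate: 2
  head gate not: 2
  head not tell: 2
  not gate grey: 2
7 duplicate windows → 38 − 7 = 31 distinct.

31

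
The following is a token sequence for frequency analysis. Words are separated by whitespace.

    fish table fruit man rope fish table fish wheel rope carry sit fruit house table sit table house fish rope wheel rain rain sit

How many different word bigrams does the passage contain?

22

24 tokens → 23 bigram windows in total.
Repeated bigrams (each contributes count−1 duplicates):
  fish table: 2
1 duplicate windows → 23 − 1 = 22 distinct.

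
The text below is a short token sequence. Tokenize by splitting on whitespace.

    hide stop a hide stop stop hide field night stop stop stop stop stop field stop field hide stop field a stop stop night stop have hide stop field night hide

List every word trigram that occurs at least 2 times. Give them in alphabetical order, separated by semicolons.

Trigram counts meeting the condition (at least 2 times):
  hide stop field: 2
  stop stop stop: 3

hide stop field; stop stop stop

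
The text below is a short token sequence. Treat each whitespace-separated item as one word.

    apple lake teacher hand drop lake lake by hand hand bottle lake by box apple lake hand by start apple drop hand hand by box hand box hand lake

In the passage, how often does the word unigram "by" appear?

Scanning the 29 tokens for "by":
  position 8: by
  position 13: by
  position 18: by
  position 24: by

4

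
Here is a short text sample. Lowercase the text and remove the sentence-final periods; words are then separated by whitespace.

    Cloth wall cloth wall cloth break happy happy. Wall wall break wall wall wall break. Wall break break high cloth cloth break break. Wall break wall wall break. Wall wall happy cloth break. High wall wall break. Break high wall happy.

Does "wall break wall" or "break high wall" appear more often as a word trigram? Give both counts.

"wall break wall": 4 occurrences
"break high wall": 2 occurrences

"wall break wall" (4 vs 2)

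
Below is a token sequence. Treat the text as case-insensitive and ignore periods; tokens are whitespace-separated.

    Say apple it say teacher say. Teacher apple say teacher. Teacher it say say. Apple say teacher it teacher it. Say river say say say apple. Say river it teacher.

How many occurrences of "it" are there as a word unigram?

5

Scanning the 30 tokens for "it":
  position 3: it
  position 12: it
  position 18: it
  position 20: it
  position 29: it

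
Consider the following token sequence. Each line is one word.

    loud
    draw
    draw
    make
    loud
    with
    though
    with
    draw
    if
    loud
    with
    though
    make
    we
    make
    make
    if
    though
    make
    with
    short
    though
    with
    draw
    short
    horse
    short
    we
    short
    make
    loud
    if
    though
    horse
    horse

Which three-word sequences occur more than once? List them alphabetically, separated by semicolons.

Trigram counts meeting the condition (more than once):
  loud with though: 2
  though with draw: 2

loud with though; though with draw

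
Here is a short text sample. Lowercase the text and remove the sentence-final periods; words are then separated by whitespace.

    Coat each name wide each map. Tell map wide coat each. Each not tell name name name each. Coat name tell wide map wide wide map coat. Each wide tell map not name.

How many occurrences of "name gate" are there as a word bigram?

Scanning the 32 overlapping bigram windows for "name gate":
  (none found)

0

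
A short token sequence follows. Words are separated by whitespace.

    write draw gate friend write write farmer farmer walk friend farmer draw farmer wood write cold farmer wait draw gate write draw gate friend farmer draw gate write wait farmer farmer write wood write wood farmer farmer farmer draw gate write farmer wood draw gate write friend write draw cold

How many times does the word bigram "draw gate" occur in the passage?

6

Scanning the 49 overlapping bigram windows for "draw gate":
  position 2–3: draw gate
  position 19–20: draw gate
  position 22–23: draw gate
  position 26–27: draw gate
  position 39–40: draw gate
  position 44–45: draw gate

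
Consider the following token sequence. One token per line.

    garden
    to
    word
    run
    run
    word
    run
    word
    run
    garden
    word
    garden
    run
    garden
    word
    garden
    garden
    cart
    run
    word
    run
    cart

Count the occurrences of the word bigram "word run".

4

Scanning the 21 overlapping bigram windows for "word run":
  position 3–4: word run
  position 6–7: word run
  position 8–9: word run
  position 20–21: word run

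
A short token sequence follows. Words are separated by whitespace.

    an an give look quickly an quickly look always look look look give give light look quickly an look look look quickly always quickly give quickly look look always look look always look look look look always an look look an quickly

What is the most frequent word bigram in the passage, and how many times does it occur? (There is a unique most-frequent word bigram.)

Bigram frequencies (highest first):
  look look: 10
  look always: 4
  look quickly: 3
  always look: 3
  quickly an: 2
  an quickly: 2
  … (15 more, each ≤ 2)

"look look", 10 times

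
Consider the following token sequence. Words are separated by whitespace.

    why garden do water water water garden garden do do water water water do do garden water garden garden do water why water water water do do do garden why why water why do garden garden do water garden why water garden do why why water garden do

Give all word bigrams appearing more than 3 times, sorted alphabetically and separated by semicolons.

Bigram counts meeting the condition (more than 3 times):
  do do: 4
  do water: 4
  garden do: 6
  water garden: 5
  water water: 6
  why water: 4

do do; do water; garden do; water garden; water water; why water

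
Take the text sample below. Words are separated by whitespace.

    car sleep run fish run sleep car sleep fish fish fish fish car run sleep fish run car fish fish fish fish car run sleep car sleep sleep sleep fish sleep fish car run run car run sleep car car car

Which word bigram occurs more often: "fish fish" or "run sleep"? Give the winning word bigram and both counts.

"fish fish": 6 occurrences
"run sleep": 4 occurrences

"fish fish" (6 vs 4)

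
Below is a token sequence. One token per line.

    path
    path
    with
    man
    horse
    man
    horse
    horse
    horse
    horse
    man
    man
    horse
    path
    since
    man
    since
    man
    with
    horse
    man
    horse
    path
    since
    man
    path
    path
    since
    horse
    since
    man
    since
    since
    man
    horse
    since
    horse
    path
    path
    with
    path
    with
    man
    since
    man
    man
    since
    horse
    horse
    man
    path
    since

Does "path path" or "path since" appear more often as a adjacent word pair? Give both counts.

"path since" (4 vs 3)

"path path": 3 occurrences
"path since": 4 occurrences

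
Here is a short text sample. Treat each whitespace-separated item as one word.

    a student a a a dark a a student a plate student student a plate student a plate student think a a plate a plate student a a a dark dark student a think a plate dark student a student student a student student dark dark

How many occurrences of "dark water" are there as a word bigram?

Scanning the 45 overlapping bigram windows for "dark water":
  (none found)

0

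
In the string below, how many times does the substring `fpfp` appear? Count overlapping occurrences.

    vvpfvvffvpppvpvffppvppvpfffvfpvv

0

Sliding a length-4 window over the 32 characters (29 positions):
  (no match at any position)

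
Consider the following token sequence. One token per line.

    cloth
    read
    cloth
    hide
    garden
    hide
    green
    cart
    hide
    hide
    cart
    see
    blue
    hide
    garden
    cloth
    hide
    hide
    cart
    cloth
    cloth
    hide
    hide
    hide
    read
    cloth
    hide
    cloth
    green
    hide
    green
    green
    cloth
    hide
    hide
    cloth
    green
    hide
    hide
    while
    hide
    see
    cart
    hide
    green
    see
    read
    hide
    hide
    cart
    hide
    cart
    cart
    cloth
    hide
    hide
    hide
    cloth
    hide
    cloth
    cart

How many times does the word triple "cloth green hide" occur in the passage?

2

Scanning the 59 overlapping trigram windows for "cloth green hide":
  position 28–30: cloth green hide
  position 36–38: cloth green hide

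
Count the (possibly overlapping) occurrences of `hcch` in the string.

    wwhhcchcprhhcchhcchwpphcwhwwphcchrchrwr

4

Sliding a length-4 window over the 39 characters (36 positions):
  position 4–7: hcch
  position 12–15: hcch
  position 16–19: hcch
  position 30–33: hcch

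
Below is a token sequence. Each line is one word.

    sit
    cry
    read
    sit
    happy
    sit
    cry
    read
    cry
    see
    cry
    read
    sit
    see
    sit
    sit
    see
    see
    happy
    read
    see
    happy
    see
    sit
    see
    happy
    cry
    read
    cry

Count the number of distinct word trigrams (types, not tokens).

29 tokens → 27 trigram windows in total.
Repeated trigrams (each contributes count−1 duplicates):
  cry read cry: 2
  cry read sit: 2
  sit cry read: 2
3 duplicate windows → 27 − 3 = 24 distinct.

24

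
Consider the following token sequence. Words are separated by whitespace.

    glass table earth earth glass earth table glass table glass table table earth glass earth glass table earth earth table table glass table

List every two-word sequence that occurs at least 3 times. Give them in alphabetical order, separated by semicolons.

earth glass; glass table; table earth; table glass

Bigram counts meeting the condition (at least 3 times):
  earth glass: 3
  glass table: 5
  table earth: 3
  table glass: 3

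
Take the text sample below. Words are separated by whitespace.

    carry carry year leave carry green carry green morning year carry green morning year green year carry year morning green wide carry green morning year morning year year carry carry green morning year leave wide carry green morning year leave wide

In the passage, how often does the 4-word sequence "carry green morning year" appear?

Scanning the 38 overlapping 4-gram windows for "carry green morning year":
  position 7–10: carry green morning year
  position 11–14: carry green morning year
  position 22–25: carry green morning year
  position 30–33: carry green morning year
  position 36–39: carry green morning year

5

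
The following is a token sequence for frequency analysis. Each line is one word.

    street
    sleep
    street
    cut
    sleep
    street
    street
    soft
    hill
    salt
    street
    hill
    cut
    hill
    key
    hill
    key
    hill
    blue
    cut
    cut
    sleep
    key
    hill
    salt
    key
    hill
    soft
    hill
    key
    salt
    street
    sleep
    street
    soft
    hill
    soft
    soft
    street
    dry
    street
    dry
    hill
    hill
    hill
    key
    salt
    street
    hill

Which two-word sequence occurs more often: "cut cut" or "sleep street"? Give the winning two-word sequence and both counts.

"cut cut": 1 occurrence
"sleep street": 3 occurrences

"sleep street" (3 vs 1)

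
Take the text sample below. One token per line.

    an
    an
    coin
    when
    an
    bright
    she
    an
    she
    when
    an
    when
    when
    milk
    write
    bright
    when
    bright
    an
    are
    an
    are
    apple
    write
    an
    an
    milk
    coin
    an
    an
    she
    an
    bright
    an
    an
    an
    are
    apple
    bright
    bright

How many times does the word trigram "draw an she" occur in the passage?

Scanning the 38 overlapping trigram windows for "draw an she":
  (none found)

0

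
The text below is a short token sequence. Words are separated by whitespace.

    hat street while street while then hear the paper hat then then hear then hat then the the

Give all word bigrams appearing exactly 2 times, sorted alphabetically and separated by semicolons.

Bigram counts meeting the condition (exactly 2 times):
  hat then: 2
  street while: 2
  then hear: 2

hat then; street while; then hear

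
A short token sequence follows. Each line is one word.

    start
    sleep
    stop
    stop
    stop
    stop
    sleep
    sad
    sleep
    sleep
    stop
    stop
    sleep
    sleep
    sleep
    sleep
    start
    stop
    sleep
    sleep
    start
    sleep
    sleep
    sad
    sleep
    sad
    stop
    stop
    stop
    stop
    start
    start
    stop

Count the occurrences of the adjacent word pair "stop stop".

Scanning the 32 overlapping bigram windows for "stop stop":
  position 3–4: stop stop
  position 4–5: stop stop
  position 5–6: stop stop
  position 11–12: stop stop
  position 27–28: stop stop
  position 28–29: stop stop
  position 29–30: stop stop

7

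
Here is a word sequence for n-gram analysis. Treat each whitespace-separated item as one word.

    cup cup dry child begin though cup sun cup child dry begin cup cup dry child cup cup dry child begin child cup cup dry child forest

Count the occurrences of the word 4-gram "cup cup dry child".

4

Scanning the 24 overlapping 4-gram windows for "cup cup dry child":
  position 1–4: cup cup dry child
  position 13–16: cup cup dry child
  position 17–20: cup cup dry child
  position 23–26: cup cup dry child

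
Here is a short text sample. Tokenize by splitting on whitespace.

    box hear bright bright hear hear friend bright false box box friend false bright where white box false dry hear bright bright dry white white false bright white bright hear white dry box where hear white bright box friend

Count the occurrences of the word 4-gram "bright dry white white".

1

Scanning the 36 overlapping 4-gram windows for "bright dry white white":
  position 22–25: bright dry white white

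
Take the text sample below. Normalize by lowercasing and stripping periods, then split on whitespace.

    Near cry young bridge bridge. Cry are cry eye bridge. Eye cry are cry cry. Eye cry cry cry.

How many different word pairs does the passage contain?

19 tokens → 18 bigram windows in total.
Repeated bigrams (each contributes count−1 duplicates):
  cry cry: 3
  are cry: 2
  cry are: 2
  cry eye: 2
  eye cry: 2
6 duplicate windows → 18 − 6 = 12 distinct.

12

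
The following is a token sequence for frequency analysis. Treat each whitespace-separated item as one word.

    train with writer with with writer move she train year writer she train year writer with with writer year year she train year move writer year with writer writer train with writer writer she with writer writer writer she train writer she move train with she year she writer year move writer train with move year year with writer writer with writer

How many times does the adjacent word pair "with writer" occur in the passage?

8

Scanning the 61 overlapping bigram windows for "with writer":
  position 2–3: with writer
  position 5–6: with writer
  position 17–18: with writer
  position 27–28: with writer
  position 31–32: with writer
  position 35–36: with writer
  position 58–59: with writer
  position 61–62: with writer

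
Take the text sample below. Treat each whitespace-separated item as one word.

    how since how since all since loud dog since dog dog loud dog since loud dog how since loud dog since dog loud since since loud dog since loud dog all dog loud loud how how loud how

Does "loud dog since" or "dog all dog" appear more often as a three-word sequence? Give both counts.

"loud dog since" (4 vs 1)

"loud dog since": 4 occurrences
"dog all dog": 1 occurrence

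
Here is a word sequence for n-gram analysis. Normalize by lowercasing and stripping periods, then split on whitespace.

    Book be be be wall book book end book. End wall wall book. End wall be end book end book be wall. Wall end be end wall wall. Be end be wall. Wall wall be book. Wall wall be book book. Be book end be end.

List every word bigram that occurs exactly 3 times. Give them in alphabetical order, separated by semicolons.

Bigram counts meeting the condition (exactly 3 times):
  be book: 3
  be wall: 3
  book be: 3
  end be: 3
  end book: 3
  end wall: 3

be book; be wall; book be; end be; end book; end wall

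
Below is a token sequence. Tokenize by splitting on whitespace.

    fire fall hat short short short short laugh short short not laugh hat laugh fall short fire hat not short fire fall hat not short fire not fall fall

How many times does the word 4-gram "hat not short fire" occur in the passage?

2

Scanning the 26 overlapping 4-gram windows for "hat not short fire":
  position 18–21: hat not short fire
  position 23–26: hat not short fire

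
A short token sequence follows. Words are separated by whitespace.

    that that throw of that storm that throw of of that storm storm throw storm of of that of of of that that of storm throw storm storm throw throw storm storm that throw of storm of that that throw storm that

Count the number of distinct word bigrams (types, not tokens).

14

42 tokens → 41 bigram windows in total.
Repeated bigrams (each contributes count−1 duplicates):
  of that: 5
  of of: 4
  that throw: 4
  throw storm: 4
  storm storm: 3
  storm that: 3
  storm throw: 3
  that that: 3
  … (5 more repeated)
27 duplicate windows → 41 − 27 = 14 distinct.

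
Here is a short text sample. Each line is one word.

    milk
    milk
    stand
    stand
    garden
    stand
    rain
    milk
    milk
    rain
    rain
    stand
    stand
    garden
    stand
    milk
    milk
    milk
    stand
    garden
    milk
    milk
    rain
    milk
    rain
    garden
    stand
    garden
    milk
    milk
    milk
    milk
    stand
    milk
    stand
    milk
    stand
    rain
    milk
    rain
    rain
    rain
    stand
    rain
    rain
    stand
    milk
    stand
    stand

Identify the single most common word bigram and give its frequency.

Bigram frequencies (highest first):
  milk milk: 8
  milk stand: 6
  stand garden: 4
  milk rain: 4
  rain rain: 4
  stand milk: 4
  … (7 more, each ≤ 3)

"milk milk", 8 times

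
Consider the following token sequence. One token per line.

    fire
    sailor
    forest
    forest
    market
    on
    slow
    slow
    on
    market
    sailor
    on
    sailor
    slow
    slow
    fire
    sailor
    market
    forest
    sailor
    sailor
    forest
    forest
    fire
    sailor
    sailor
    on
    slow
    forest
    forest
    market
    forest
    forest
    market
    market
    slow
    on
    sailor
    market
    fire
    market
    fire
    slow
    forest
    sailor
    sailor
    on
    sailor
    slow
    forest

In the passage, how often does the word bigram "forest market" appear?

Scanning the 49 overlapping bigram windows for "forest market":
  position 4–5: forest market
  position 30–31: forest market
  position 33–34: forest market

3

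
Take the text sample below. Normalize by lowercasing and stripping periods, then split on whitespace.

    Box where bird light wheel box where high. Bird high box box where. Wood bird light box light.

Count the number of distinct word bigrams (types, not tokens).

14

18 tokens → 17 bigram windows in total.
Repeated bigrams (each contributes count−1 duplicates):
  box where: 3
  bird light: 2
3 duplicate windows → 17 − 3 = 14 distinct.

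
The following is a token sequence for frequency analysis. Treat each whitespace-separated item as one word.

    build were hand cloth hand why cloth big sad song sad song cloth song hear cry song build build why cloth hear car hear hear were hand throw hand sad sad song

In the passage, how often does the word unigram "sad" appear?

4

Scanning the 32 tokens for "sad":
  position 9: sad
  position 11: sad
  position 30: sad
  position 31: sad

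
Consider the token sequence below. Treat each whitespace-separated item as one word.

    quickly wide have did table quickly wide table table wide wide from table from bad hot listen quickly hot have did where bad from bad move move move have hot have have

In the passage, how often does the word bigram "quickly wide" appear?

2

Scanning the 31 overlapping bigram windows for "quickly wide":
  position 1–2: quickly wide
  position 6–7: quickly wide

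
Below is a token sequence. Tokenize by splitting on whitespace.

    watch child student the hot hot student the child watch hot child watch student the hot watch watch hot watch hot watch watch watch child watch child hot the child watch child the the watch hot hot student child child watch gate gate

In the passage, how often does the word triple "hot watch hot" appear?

1

Scanning the 41 overlapping trigram windows for "hot watch hot":
  position 19–21: hot watch hot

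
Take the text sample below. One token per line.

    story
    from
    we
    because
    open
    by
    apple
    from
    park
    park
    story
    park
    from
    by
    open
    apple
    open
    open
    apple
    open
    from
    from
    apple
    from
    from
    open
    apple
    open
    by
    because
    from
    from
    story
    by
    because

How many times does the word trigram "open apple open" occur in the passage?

3

Scanning the 33 overlapping trigram windows for "open apple open":
  position 15–17: open apple open
  position 18–20: open apple open
  position 26–28: open apple open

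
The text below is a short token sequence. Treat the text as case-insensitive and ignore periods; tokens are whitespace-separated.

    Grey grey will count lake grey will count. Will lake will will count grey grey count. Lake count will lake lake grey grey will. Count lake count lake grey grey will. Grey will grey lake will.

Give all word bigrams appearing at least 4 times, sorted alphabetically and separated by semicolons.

count lake; grey grey; grey will; will count

Bigram counts meeting the condition (at least 4 times):
  count lake: 4
  grey grey: 4
  grey will: 5
  will count: 4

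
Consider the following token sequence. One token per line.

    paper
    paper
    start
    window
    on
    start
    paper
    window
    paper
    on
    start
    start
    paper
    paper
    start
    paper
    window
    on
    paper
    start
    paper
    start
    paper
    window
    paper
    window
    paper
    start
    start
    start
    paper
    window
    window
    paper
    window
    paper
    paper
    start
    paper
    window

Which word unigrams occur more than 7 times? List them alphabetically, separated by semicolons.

Unigram counts meeting the condition (more than 7 times):
  paper: 17
  start: 11
  window: 9

paper; start; window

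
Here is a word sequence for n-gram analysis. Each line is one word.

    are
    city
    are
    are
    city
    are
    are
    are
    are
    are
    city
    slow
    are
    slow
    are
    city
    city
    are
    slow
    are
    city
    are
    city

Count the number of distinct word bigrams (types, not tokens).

23 tokens → 22 bigram windows in total.
Repeated bigrams (each contributes count−1 duplicates):
  are city: 6
  are are: 5
  city are: 4
  slow are: 3
  are slow: 2
15 duplicate windows → 22 − 15 = 7 distinct.

7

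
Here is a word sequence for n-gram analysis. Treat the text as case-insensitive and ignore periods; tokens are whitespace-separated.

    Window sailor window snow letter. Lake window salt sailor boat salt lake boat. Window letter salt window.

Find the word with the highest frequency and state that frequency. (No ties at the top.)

Unigram frequencies (highest first):
  window: 5
  salt: 3
  sailor: 2
  letter: 2
  lake: 2
  boat: 2
  … (1 more, each ≤ 1)

"window", 5 times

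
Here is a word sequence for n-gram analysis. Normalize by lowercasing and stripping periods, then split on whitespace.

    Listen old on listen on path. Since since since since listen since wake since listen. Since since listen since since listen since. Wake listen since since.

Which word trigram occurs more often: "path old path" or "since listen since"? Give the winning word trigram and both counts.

"path old path": 0 occurrences
"since listen since": 4 occurrences

"since listen since" (4 vs 0)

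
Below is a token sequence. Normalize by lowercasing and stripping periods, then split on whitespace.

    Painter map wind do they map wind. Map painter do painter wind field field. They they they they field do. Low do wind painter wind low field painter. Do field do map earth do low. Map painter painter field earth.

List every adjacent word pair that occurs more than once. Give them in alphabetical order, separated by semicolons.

Bigram counts meeting the condition (more than once):
  do low: 2
  field do: 2
  map painter: 2
  map wind: 2
  painter do: 2
  painter wind: 2
  they they: 3

do low; field do; map painter; map wind; painter do; painter wind; they they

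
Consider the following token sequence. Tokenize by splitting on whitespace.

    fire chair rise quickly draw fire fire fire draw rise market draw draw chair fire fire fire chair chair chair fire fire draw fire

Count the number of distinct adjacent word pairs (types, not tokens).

24 tokens → 23 bigram windows in total.
Repeated bigrams (each contributes count−1 duplicates):
  fire fire: 5
  chair chair: 2
  chair fire: 2
  draw fire: 2
  fire chair: 2
  fire draw: 2
9 duplicate windows → 23 − 9 = 14 distinct.

14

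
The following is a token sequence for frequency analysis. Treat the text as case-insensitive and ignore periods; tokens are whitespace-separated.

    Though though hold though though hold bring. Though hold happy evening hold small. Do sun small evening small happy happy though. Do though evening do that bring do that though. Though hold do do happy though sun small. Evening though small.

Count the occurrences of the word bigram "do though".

Scanning the 40 overlapping bigram windows for "do though":
  position 22–23: do though

1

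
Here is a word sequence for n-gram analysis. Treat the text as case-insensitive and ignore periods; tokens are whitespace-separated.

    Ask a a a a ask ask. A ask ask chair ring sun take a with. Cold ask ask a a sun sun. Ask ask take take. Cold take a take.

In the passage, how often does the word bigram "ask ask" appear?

4

Scanning the 30 overlapping bigram windows for "ask ask":
  position 6–7: ask ask
  position 9–10: ask ask
  position 18–19: ask ask
  position 24–25: ask ask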